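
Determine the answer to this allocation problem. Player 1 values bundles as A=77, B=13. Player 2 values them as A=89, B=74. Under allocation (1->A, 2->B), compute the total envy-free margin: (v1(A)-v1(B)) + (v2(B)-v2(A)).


Step 1: Player 1's margin = v1(A) - v1(B) = 77 - 13 = 64
Step 2: Player 2's margin = v2(B) - v2(A) = 74 - 89 = -15
Step 3: Total margin = 64 + -15 = 49

49


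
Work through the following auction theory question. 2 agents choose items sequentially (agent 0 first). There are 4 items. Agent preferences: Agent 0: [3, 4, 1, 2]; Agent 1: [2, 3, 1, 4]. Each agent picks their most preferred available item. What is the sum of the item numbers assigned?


Step 1: Agent 0 picks item 3
Step 2: Agent 1 picks item 2
Step 3: Sum = 3 + 2 = 5

5


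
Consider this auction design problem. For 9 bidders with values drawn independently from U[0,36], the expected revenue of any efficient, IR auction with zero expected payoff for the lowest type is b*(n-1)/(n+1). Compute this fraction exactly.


Step 1: By Revenue Equivalence, expected revenue = b*(n-1)/(n+1)
Step 2: Substituting n = 9, b = 36
Step 3: Revenue = 36*(9-1)/(9+1) = 36*8/10
Step 4: Revenue = 288/10 = 144/5

144/5


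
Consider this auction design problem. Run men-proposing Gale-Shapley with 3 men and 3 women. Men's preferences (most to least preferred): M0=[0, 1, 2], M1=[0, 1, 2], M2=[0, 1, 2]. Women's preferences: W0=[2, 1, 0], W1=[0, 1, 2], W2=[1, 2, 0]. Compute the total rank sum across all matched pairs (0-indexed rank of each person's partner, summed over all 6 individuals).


Step 1: Run Gale-Shapley (men propose, women hold best offer):
  M0 proposes to W0; she accepts
  M1 proposes to W0; she switches from M0
  M2 proposes to W0; she switches from M1
  M0 proposes to W1; she accepts
  M1 proposes to W1; rejected
  M1 proposes to W2; she accepts
Step 2: Final matching: W0-M2, W1-M0, W2-M1
Step 3: 0-indexed ranks (man's rank of his match, then woman's): 0 + 0 + 1 + 0 + 2 + 0
Step 4: Total rank sum = 3

3


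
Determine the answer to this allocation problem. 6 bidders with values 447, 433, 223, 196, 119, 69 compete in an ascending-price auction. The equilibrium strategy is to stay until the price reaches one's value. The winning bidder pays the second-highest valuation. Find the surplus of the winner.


Step 1: Identify the highest value: 447
Step 2: Identify the second-highest value: 433
Step 3: The final price = second-highest value = 433
Step 4: Surplus = 447 - 433 = 14

14


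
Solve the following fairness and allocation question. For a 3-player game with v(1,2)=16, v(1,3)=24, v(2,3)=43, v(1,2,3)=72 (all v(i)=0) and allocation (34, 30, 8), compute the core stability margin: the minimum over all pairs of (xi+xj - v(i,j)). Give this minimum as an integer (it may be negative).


Step 1: Slack for coalition (1,2): x1+x2 - v12 = 64 - 16 = 48
Step 2: Slack for coalition (1,3): x1+x3 - v13 = 42 - 24 = 18
Step 3: Slack for coalition (2,3): x2+x3 - v23 = 38 - 43 = -5
Step 4: Minimum slack = min(48, 18, -5) = -5, attained by (2,3); coalition (2,3) can block (slack < 0), so the allocation is not in the core

-5


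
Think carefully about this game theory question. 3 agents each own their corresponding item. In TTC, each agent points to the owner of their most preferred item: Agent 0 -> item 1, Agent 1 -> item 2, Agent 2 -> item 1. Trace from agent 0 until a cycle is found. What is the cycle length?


Step 1: Trace the pointer graph from agent 0: 0 -> 1 -> 2 -> 1
Step 2: A cycle is detected when we revisit agent 1
Step 3: The cycle is: 1 -> 2 -> 1
Step 4: Cycle length = 2

2


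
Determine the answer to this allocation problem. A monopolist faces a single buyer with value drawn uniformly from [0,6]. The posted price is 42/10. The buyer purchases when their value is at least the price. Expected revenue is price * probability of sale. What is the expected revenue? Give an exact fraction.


Step 1: Posted price r = 21/5, value support [0,6]
Step 2: P(v >= r) = (6 - 21/5)/6 = 3/10
Step 3: Expected revenue = r * P(v >= r) = 21/5 * 3/10
Step 4: Revenue = 63/50

63/50


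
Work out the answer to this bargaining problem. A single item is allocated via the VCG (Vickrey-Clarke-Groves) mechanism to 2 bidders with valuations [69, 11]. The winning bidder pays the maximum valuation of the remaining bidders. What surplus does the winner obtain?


Step 1: The winner is the agent with the highest value: agent 0 with value 69
Step 2: Values of other agents: [11]
Step 3: VCG payment = max of others' values = 11
Step 4: Surplus = 69 - 11 = 58

58


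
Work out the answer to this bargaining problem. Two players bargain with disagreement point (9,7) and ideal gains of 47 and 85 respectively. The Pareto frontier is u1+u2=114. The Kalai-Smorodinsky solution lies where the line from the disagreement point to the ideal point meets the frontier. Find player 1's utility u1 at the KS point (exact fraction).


Step 1: At the KS point, (u1-d1)/r1 = (u2-d2)/r2 = t and u1+u2 = 114
Step 2: u1 = d1 + r1*t and u2 = d2 + r2*t, so (d1 + r1*t) + (d2 + r2*t) = 114
Step 3: t = (114 - 9 - 7)/(47 + 85) = 98/132 = 49/66
Step 4: u1 = d1 + r1*t = 9 + 47 * 49/66 = 2897/66
Step 5: (Check: u2 = d2 + r2*t = 4627/66; u1+u2 = 2897/66 + 4627/66 = 114, on the frontier.)

2897/66


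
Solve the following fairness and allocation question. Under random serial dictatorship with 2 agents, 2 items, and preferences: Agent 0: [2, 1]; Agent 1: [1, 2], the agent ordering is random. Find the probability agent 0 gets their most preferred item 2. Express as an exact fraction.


Step 1: Agent 0 wants item 2
Step 2: There are 2 possible orderings of agents
Step 3: In 2 orderings, agent 0 gets item 2
Step 4: Probability = 2/2 = 1

1


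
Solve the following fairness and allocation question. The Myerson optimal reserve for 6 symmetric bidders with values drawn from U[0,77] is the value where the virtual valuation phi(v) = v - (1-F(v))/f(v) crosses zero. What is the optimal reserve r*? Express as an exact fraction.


Step 1: For U[0,77], F(v) = v/77 and f(v) = 1/77
Step 2: phi(v) = v - (1 - v/77)/(1/77) = v - (77 - v) = 2v - 77
Step 3: Set phi(r*) = 0: 2r* - 77 = 0
Step 4: r* = 77/2 (the number of bidders n = 6 does not enter)

77/2


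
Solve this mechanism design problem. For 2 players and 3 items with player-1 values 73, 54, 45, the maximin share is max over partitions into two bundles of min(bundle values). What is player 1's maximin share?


Step 1: Item values = 73, 54, 45
Step 2: Enumerate all 2-bundle partitions and take the smaller bundle:
  Partition 1: {73} vs {54,45} -> bundles 73, 99; min = 73
  Partition 2: {54} vs {73,45} -> bundles 54, 118; min = 54
  Partition 3: {45} vs {73,54} -> bundles 45, 127; min = 45
Step 3: MMS = max(73, 54, 45) = 73

73


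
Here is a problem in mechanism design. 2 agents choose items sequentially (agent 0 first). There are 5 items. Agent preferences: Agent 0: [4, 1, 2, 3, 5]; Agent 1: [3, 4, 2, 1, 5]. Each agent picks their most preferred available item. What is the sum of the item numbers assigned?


Step 1: Agent 0 picks item 4
Step 2: Agent 1 picks item 3
Step 3: Sum = 4 + 3 = 7

7


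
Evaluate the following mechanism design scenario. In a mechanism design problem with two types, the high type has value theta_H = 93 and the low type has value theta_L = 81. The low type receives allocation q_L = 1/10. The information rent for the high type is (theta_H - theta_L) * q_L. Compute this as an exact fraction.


Step 1: theta_H - theta_L = 93 - 81 = 12
Step 2: Information rent = (theta_H - theta_L) * q_L
Step 3: = 12 * 1/10
Step 4: = 6/5

6/5


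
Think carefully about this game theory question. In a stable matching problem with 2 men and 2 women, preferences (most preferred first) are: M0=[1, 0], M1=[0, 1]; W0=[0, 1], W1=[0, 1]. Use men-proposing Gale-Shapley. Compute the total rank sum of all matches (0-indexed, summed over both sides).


Step 1: Run Gale-Shapley (men propose, women hold best offer):
  M0 proposes to W1; she accepts
  M1 proposes to W0; she accepts
Step 2: Final matching: W0-M1, W1-M0
Step 3: 0-indexed ranks (man's rank of his match, then woman's): 0 + 1 + 0 + 0
Step 4: Total rank sum = 1

1


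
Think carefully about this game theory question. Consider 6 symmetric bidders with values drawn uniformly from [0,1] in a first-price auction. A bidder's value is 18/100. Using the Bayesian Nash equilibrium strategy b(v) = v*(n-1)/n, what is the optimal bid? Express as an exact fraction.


Step 1: The symmetric BNE bidding function is b(v) = v * (n-1) / n
Step 2: Substitute v = 9/50 and n = 6
Step 3: b = 9/50 * 5/6
Step 4: b = 3/20

3/20


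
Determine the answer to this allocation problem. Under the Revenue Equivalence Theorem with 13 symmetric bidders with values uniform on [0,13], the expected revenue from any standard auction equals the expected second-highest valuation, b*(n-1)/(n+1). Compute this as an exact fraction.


Step 1: By Revenue Equivalence, expected revenue = b*(n-1)/(n+1)
Step 2: Substituting n = 13, b = 13
Step 3: Revenue = 13*(13-1)/(13+1) = 13*12/14
Step 4: Revenue = 156/14 = 78/7

78/7


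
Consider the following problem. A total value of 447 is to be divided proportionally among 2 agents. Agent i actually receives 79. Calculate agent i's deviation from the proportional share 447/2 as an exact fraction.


Step 1: Proportional share = 447/2
Step 2: Agent's actual allocation = 79
Step 3: Excess = 79 - 447/2 = -289/2

-289/2


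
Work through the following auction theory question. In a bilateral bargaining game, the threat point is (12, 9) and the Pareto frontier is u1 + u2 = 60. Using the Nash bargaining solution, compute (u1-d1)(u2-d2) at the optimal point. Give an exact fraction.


Step 1: The Nash solution splits surplus symmetrically above the disagreement point
Step 2: u1 = (total + d1 - d2)/2 = (60 + 12 - 9)/2 = 63/2
Step 3: u2 = (total - d1 + d2)/2 = (60 - 12 + 9)/2 = 57/2
Step 4: Nash product = (63/2 - 12) * (57/2 - 9)
Step 5: = 39/2 * 39/2 = 1521/4

1521/4


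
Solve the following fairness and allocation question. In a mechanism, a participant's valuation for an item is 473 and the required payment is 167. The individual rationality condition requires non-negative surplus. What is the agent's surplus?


Step 1: Surplus = value - payment = 473 - 167 = 306
Step 2: IR is satisfied (surplus >= 0)

306


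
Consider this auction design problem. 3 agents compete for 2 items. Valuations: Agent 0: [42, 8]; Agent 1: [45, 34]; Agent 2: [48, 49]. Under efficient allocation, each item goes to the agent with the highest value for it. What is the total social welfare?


Step 1: For each item, find the maximum value among all agents.
Step 2: Item 0 -> Agent 2 (value 48)
Step 3: Item 1 -> Agent 2 (value 49)
Step 4: Total welfare = 48 + 49 = 97

97


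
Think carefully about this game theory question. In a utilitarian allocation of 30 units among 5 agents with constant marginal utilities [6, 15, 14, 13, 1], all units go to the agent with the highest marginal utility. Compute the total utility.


Step 1: The marginal utilities are [6, 15, 14, 13, 1]
Step 2: The highest marginal utility is 15
Step 3: All 30 units go to that agent
Step 4: Total utility = 15 * 30 = 450

450


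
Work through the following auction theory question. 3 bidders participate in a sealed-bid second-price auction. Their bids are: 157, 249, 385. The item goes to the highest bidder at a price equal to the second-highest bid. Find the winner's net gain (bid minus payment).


Step 1: Sort bids in descending order: 385, 249, 157
Step 2: The winning bid is the highest: 385
Step 3: The payment equals the second-highest bid: 249
Step 4: Surplus = winner's bid - payment = 385 - 249 = 136

136


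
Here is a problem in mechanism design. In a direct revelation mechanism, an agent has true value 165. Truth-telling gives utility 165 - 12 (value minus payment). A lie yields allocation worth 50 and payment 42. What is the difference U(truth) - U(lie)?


Step 1: U(truth) = value - payment = 165 - 12 = 153
Step 2: U(lie) = allocation - payment = 50 - 42 = 8
Step 3: IC gap = 153 - 8 = 145

145


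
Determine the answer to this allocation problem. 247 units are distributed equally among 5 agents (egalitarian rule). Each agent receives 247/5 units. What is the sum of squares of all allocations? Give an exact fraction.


Step 1: Each agent's share = 247/5
Step 2: Square of each share = (247/5)^2 = 61009/25
Step 3: Sum of squares = 5 * 61009/25 = 61009/5

61009/5


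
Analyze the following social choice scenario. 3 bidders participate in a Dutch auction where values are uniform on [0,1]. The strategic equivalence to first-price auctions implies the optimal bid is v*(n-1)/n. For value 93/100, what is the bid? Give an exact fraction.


Step 1: Dutch auctions are strategically equivalent to first-price auctions
Step 2: The equilibrium bid is b(v) = v*(n-1)/n
Step 3: b = 93/100 * 2/3
Step 4: b = 31/50

31/50


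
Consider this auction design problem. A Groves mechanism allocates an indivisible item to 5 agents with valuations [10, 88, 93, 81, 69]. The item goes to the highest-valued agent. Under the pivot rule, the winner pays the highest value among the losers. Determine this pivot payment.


Step 1: The efficient winner is agent 2 with value 93
Step 2: Other agents' values: [10, 88, 81, 69]
Step 3: Pivot payment = max(others) = 88
Step 4: The winner pays 88

88


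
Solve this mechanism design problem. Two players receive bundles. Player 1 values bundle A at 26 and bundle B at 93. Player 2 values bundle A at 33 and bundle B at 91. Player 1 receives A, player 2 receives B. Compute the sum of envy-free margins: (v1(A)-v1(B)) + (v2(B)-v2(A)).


Step 1: Player 1's margin = v1(A) - v1(B) = 26 - 93 = -67
Step 2: Player 2's margin = v2(B) - v2(A) = 91 - 33 = 58
Step 3: Total margin = -67 + 58 = -9

-9


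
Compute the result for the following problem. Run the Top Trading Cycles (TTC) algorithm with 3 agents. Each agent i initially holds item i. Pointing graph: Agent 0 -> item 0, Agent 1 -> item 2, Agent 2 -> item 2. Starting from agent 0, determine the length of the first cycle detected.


Step 1: Trace the pointer graph from agent 0: 0 -> 0
Step 2: A cycle is detected when we revisit agent 0
Step 3: The cycle is: 0 -> 0
Step 4: Cycle length = 1

1


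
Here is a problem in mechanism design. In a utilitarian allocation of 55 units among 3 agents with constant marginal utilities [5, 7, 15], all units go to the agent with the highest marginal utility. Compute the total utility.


Step 1: The marginal utilities are [5, 7, 15]
Step 2: The highest marginal utility is 15
Step 3: All 55 units go to that agent
Step 4: Total utility = 15 * 55 = 825

825


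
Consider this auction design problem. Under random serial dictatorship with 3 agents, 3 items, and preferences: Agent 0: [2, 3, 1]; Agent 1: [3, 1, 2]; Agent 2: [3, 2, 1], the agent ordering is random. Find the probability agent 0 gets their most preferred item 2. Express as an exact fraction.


Step 1: Agent 0 wants item 2
Step 2: There are 6 possible orderings of agents
Step 3: In 5 orderings, agent 0 gets item 2
Step 4: Probability = 5/6

5/6


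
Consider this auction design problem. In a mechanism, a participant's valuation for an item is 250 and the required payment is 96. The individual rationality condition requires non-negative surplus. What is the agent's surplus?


Step 1: Surplus = value - payment = 250 - 96 = 154
Step 2: IR is satisfied (surplus >= 0)

154


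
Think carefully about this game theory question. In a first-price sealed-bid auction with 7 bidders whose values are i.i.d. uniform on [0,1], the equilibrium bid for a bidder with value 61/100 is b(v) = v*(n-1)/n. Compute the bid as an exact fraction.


Step 1: The symmetric BNE bidding function is b(v) = v * (n-1) / n
Step 2: Substitute v = 61/100 and n = 7
Step 3: b = 61/100 * 6/7
Step 4: b = 183/350

183/350


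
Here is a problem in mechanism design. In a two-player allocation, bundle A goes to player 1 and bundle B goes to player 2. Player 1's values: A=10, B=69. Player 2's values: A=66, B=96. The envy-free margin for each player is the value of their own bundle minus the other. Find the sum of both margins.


Step 1: Player 1's margin = v1(A) - v1(B) = 10 - 69 = -59
Step 2: Player 2's margin = v2(B) - v2(A) = 96 - 66 = 30
Step 3: Total margin = -59 + 30 = -29

-29


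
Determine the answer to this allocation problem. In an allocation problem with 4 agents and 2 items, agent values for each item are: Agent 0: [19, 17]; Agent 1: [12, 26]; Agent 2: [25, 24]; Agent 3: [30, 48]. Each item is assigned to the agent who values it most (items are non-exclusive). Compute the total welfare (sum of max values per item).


Step 1: For each item, find the maximum value among all agents.
Step 2: Item 0 -> Agent 3 (value 30)
Step 3: Item 1 -> Agent 3 (value 48)
Step 4: Total welfare = 30 + 48 = 78

78


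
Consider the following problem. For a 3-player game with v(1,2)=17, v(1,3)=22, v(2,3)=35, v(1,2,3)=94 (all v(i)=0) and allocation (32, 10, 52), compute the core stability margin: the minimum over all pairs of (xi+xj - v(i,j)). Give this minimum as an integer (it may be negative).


Step 1: Slack for coalition (1,2): x1+x2 - v12 = 42 - 17 = 25
Step 2: Slack for coalition (1,3): x1+x3 - v13 = 84 - 22 = 62
Step 3: Slack for coalition (2,3): x2+x3 - v23 = 62 - 35 = 27
Step 4: Minimum slack = min(25, 62, 27) = 25, attained by (1,2); no pair can gain by deviating, so the allocation is in the core

25


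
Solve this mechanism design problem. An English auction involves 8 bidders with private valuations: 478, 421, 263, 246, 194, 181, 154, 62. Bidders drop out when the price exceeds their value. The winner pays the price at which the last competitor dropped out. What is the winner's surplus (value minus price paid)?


Step 1: Identify the highest value: 478
Step 2: Identify the second-highest value: 421
Step 3: The final price = second-highest value = 421
Step 4: Surplus = 478 - 421 = 57

57


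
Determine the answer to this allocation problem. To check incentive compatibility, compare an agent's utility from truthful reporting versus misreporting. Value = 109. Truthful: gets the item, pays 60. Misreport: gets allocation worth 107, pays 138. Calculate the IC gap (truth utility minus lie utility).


Step 1: U(truth) = value - payment = 109 - 60 = 49
Step 2: U(lie) = allocation - payment = 107 - 138 = -31
Step 3: IC gap = 49 - (-31) = 80

80


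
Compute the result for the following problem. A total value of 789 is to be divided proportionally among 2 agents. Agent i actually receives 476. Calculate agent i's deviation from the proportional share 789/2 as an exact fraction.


Step 1: Proportional share = 789/2
Step 2: Agent's actual allocation = 476
Step 3: Excess = 476 - 789/2 = 163/2

163/2


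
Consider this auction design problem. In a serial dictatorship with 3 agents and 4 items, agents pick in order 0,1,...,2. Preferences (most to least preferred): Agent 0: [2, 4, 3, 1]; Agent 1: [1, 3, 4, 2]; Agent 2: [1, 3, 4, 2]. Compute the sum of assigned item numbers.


Step 1: Agent 0 picks item 2
Step 2: Agent 1 picks item 1
Step 3: Agent 2 picks item 3
Step 4: Sum = 2 + 1 + 3 = 6

6


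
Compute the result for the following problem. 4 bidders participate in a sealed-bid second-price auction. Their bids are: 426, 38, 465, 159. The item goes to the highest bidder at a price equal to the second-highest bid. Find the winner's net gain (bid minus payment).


Step 1: Sort bids in descending order: 465, 426, 159, 38
Step 2: The winning bid is the highest: 465
Step 3: The payment equals the second-highest bid: 426
Step 4: Surplus = winner's bid - payment = 465 - 426 = 39

39


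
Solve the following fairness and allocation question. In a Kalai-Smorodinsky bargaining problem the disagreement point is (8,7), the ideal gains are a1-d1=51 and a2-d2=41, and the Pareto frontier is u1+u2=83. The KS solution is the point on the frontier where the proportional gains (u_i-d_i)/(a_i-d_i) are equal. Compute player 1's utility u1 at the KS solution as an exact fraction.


Step 1: At the KS point, (u1-d1)/r1 = (u2-d2)/r2 = t and u1+u2 = 83
Step 2: u1 = d1 + r1*t and u2 = d2 + r2*t, so (d1 + r1*t) + (d2 + r2*t) = 83
Step 3: t = (83 - 8 - 7)/(51 + 41) = 68/92 = 17/23
Step 4: u1 = d1 + r1*t = 8 + 51 * 17/23 = 1051/23
Step 5: (Check: u2 = d2 + r2*t = 858/23; u1+u2 = 1051/23 + 858/23 = 83, on the frontier.)

1051/23


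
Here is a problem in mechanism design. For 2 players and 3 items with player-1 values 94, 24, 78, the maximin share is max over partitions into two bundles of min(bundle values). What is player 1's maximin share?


Step 1: Item values = 94, 24, 78
Step 2: Enumerate all 2-bundle partitions and take the smaller bundle:
  Partition 1: {94} vs {24,78} -> bundles 94, 102; min = 94
  Partition 2: {24} vs {94,78} -> bundles 24, 172; min = 24
  Partition 3: {78} vs {94,24} -> bundles 78, 118; min = 78
Step 3: MMS = max(94, 24, 78) = 94

94


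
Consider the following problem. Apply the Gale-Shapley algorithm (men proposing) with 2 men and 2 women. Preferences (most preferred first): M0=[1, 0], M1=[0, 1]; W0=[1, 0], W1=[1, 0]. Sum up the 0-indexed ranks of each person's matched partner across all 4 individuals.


Step 1: Run Gale-Shapley (men propose, women hold best offer):
  M0 proposes to W1; she accepts
  M1 proposes to W0; she accepts
Step 2: Final matching: W0-M1, W1-M0
Step 3: 0-indexed ranks (man's rank of his match, then woman's): 0 + 0 + 0 + 1
Step 4: Total rank sum = 1

1


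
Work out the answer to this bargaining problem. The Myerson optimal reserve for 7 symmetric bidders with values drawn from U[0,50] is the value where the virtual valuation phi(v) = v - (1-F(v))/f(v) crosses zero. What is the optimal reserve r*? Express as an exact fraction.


Step 1: For U[0,50], F(v) = v/50 and f(v) = 1/50
Step 2: phi(v) = v - (1 - v/50)/(1/50) = v - (50 - v) = 2v - 50
Step 3: Set phi(r*) = 0: 2r* - 50 = 0
Step 4: r* = 50/2 = 25 (the number of bidders n = 7 does not enter)

25


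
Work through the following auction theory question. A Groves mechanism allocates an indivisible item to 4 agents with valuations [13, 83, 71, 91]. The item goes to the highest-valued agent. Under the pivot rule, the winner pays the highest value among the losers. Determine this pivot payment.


Step 1: The efficient winner is agent 3 with value 91
Step 2: Other agents' values: [13, 83, 71]
Step 3: Pivot payment = max(others) = 83
Step 4: The winner pays 83

83


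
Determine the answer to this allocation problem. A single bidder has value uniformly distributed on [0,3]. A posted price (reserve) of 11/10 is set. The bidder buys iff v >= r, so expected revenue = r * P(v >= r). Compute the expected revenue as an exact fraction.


Step 1: Posted price r = 11/10, value support [0,3]
Step 2: P(v >= r) = (3 - 11/10)/3 = 19/30
Step 3: Expected revenue = r * P(v >= r) = 11/10 * 19/30
Step 4: Revenue = 209/300

209/300


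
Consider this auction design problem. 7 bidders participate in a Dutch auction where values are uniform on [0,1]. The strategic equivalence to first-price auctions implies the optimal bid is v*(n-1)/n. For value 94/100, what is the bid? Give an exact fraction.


Step 1: Dutch auctions are strategically equivalent to first-price auctions
Step 2: The equilibrium bid is b(v) = v*(n-1)/n
Step 3: b = 47/50 * 6/7
Step 4: b = 141/175

141/175


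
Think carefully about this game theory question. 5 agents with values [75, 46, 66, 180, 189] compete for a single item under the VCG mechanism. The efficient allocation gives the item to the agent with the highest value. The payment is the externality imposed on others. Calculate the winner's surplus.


Step 1: The winner is the agent with the highest value: agent 4 with value 189
Step 2: Values of other agents: [75, 46, 66, 180]
Step 3: VCG payment = max of others' values = 180
Step 4: Surplus = 189 - 180 = 9

9


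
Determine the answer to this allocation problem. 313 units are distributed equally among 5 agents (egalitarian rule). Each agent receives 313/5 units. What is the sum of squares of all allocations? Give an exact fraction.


Step 1: Each agent's share = 313/5
Step 2: Square of each share = (313/5)^2 = 97969/25
Step 3: Sum of squares = 5 * 97969/25 = 97969/5

97969/5


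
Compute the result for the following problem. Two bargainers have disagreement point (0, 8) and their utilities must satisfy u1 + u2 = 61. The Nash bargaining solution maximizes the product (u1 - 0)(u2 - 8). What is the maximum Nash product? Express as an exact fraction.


Step 1: The Nash solution splits surplus symmetrically above the disagreement point
Step 2: u1 = (total + d1 - d2)/2 = (61 + 0 - 8)/2 = 53/2
Step 3: u2 = (total - d1 + d2)/2 = (61 - 0 + 8)/2 = 69/2
Step 4: Nash product = (53/2 - 0) * (69/2 - 8)
Step 5: = 53/2 * 53/2 = 2809/4

2809/4


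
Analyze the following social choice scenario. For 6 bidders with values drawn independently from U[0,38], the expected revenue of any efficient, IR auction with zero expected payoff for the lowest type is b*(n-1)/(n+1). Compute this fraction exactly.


Step 1: By Revenue Equivalence, expected revenue = b*(n-1)/(n+1)
Step 2: Substituting n = 6, b = 38
Step 3: Revenue = 38*(6-1)/(6+1) = 38*5/7
Step 4: Revenue = 190/7

190/7


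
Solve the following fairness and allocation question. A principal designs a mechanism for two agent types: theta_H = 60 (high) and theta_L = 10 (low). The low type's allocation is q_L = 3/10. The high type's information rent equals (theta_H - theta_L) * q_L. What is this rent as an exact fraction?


Step 1: theta_H - theta_L = 60 - 10 = 50
Step 2: Information rent = (theta_H - theta_L) * q_L
Step 3: = 50 * 3/10
Step 4: = 15

15


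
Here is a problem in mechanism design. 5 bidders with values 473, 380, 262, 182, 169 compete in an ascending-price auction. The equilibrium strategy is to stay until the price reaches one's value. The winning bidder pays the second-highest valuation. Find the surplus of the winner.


Step 1: Identify the highest value: 473
Step 2: Identify the second-highest value: 380
Step 3: The final price = second-highest value = 380
Step 4: Surplus = 473 - 380 = 93

93


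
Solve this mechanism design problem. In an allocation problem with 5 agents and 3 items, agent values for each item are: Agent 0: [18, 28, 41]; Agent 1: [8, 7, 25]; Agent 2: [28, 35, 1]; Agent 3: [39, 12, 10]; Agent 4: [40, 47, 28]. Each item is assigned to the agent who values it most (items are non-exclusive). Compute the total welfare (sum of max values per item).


Step 1: For each item, find the maximum value among all agents.
Step 2: Item 0 -> Agent 4 (value 40)
Step 3: Item 1 -> Agent 4 (value 47)
Step 4: Item 2 -> Agent 0 (value 41)
Step 5: Total welfare = 40 + 47 + 41 = 128

128


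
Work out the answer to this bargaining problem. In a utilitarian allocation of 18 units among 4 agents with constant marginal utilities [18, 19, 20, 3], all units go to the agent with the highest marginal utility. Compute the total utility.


Step 1: The marginal utilities are [18, 19, 20, 3]
Step 2: The highest marginal utility is 20
Step 3: All 18 units go to that agent
Step 4: Total utility = 20 * 18 = 360

360


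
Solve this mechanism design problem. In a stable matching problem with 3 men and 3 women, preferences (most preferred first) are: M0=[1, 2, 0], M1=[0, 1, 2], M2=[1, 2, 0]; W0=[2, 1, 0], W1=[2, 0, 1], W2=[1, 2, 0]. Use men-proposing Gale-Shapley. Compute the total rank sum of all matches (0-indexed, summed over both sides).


Step 1: Run Gale-Shapley (men propose, women hold best offer):
  M0 proposes to W1; she accepts
  M1 proposes to W0; she accepts
  M2 proposes to W1; she switches from M0
  M0 proposes to W2; she accepts
Step 2: Final matching: W0-M1, W1-M2, W2-M0
Step 3: 0-indexed ranks (man's rank of his match, then woman's): 0 + 1 + 0 + 0 + 1 + 2
Step 4: Total rank sum = 4

4


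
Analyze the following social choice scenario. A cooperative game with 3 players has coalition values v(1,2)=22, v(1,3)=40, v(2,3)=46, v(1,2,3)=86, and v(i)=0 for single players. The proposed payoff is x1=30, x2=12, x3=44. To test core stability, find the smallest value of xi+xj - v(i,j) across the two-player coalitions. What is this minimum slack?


Step 1: Slack for coalition (1,2): x1+x2 - v12 = 42 - 22 = 20
Step 2: Slack for coalition (1,3): x1+x3 - v13 = 74 - 40 = 34
Step 3: Slack for coalition (2,3): x2+x3 - v23 = 56 - 46 = 10
Step 4: Minimum slack = min(20, 34, 10) = 10, attained by (2,3); no pair can gain by deviating, so the allocation is in the core

10


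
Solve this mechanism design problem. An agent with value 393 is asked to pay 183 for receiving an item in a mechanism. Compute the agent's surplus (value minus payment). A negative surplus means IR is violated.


Step 1: Surplus = value - payment = 393 - 183 = 210
Step 2: IR is satisfied (surplus >= 0)

210


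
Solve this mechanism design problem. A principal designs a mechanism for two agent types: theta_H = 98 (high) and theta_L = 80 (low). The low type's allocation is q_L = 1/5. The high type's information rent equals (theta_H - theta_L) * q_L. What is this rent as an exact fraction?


Step 1: theta_H - theta_L = 98 - 80 = 18
Step 2: Information rent = (theta_H - theta_L) * q_L
Step 3: = 18 * 1/5
Step 4: = 18/5

18/5


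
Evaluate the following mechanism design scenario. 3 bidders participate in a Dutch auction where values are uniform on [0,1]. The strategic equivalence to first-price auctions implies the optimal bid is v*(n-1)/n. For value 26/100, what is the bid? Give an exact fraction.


Step 1: Dutch auctions are strategically equivalent to first-price auctions
Step 2: The equilibrium bid is b(v) = v*(n-1)/n
Step 3: b = 13/50 * 2/3
Step 4: b = 13/75

13/75


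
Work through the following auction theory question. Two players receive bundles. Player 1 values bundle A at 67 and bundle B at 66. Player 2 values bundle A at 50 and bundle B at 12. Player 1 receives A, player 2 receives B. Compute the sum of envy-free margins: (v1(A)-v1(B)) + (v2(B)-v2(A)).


Step 1: Player 1's margin = v1(A) - v1(B) = 67 - 66 = 1
Step 2: Player 2's margin = v2(B) - v2(A) = 12 - 50 = -38
Step 3: Total margin = 1 + -38 = -37

-37


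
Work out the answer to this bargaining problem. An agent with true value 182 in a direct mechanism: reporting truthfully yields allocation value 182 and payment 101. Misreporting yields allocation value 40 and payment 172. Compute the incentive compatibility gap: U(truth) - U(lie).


Step 1: U(truth) = value - payment = 182 - 101 = 81
Step 2: U(lie) = allocation - payment = 40 - 172 = -132
Step 3: IC gap = 81 - (-132) = 213

213


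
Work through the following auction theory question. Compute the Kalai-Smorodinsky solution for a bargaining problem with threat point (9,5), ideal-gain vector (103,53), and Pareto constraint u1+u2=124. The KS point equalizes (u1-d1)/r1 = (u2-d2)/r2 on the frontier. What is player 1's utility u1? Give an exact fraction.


Step 1: At the KS point, (u1-d1)/r1 = (u2-d2)/r2 = t and u1+u2 = 124
Step 2: u1 = d1 + r1*t and u2 = d2 + r2*t, so (d1 + r1*t) + (d2 + r2*t) = 124
Step 3: t = (124 - 9 - 5)/(103 + 53) = 110/156 = 55/78
Step 4: u1 = d1 + r1*t = 9 + 103 * 55/78 = 6367/78
Step 5: (Check: u2 = d2 + r2*t = 3305/78; u1+u2 = 6367/78 + 3305/78 = 124, on the frontier.)

6367/78


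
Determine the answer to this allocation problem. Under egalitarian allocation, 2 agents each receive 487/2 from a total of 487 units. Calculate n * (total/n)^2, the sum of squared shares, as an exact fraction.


Step 1: Each agent's share = 487/2
Step 2: Square of each share = (487/2)^2 = 237169/4
Step 3: Sum of squares = 2 * 237169/4 = 237169/2

237169/2


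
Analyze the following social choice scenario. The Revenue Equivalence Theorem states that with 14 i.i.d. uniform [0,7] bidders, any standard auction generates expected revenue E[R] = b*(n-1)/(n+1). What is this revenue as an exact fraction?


Step 1: By Revenue Equivalence, expected revenue = b*(n-1)/(n+1)
Step 2: Substituting n = 14, b = 7
Step 3: Revenue = 7*(14-1)/(14+1) = 7*13/15
Step 4: Revenue = 91/15

91/15


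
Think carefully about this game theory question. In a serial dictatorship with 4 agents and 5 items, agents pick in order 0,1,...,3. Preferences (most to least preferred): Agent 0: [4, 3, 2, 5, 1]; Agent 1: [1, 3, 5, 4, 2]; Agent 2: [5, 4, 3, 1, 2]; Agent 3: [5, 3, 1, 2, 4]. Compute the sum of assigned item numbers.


Step 1: Agent 0 picks item 4
Step 2: Agent 1 picks item 1
Step 3: Agent 2 picks item 5
Step 4: Agent 3 picks item 3
Step 5: Sum = 4 + 1 + 5 + 3 = 13

13


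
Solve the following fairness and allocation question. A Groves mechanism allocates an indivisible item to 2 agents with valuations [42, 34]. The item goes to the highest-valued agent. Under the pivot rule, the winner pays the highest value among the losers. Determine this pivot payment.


Step 1: The efficient winner is agent 0 with value 42
Step 2: Other agents' values: [34]
Step 3: Pivot payment = max(others) = 34
Step 4: The winner pays 34

34


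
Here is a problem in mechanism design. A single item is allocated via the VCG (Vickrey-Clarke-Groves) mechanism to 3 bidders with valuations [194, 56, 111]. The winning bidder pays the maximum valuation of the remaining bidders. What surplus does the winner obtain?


Step 1: The winner is the agent with the highest value: agent 0 with value 194
Step 2: Values of other agents: [56, 111]
Step 3: VCG payment = max of others' values = 111
Step 4: Surplus = 194 - 111 = 83

83


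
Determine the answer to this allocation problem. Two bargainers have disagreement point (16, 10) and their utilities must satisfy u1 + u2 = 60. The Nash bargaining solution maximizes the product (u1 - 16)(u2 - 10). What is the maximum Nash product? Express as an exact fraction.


Step 1: The Nash solution splits surplus symmetrically above the disagreement point
Step 2: u1 = (total + d1 - d2)/2 = (60 + 16 - 10)/2 = 33
Step 3: u2 = (total - d1 + d2)/2 = (60 - 16 + 10)/2 = 27
Step 4: Nash product = (33 - 16) * (27 - 10)
Step 5: = 17 * 17 = 289

289


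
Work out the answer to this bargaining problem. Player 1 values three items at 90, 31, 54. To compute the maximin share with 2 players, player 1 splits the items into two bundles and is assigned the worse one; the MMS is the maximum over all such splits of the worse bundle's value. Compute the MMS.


Step 1: Item values = 90, 31, 54
Step 2: Enumerate all 2-bundle partitions and take the smaller bundle:
  Partition 1: {90} vs {31,54} -> bundles 90, 85; min = 85
  Partition 2: {31} vs {90,54} -> bundles 31, 144; min = 31
  Partition 3: {54} vs {90,31} -> bundles 54, 121; min = 54
Step 3: MMS = max(85, 31, 54) = 85

85


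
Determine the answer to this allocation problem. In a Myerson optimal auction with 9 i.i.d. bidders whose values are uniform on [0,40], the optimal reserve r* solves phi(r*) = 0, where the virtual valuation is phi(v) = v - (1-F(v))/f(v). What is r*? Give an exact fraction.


Step 1: For U[0,40], F(v) = v/40 and f(v) = 1/40
Step 2: phi(v) = v - (1 - v/40)/(1/40) = v - (40 - v) = 2v - 40
Step 3: Set phi(r*) = 0: 2r* - 40 = 0
Step 4: r* = 40/2 = 20 (the number of bidders n = 9 does not enter)

20


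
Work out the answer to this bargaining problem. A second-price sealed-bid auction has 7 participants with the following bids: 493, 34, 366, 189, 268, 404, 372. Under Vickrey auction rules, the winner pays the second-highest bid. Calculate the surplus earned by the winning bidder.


Step 1: Sort bids in descending order: 493, 404, 372, 366, 268, 189, 34
Step 2: The winning bid is the highest: 493
Step 3: The payment equals the second-highest bid: 404
Step 4: Surplus = winner's bid - payment = 493 - 404 = 89

89


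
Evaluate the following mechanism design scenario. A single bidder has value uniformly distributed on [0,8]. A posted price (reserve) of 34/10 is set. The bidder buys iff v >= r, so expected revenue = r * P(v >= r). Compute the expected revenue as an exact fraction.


Step 1: Posted price r = 17/5, value support [0,8]
Step 2: P(v >= r) = (8 - 17/5)/8 = 23/40
Step 3: Expected revenue = r * P(v >= r) = 17/5 * 23/40
Step 4: Revenue = 391/200

391/200


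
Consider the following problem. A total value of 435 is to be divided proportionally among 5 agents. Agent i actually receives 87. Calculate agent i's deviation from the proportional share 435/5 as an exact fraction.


Step 1: Proportional share = 435/5 = 87
Step 2: Agent's actual allocation = 87
Step 3: Excess = 87 - 87 = 0

0


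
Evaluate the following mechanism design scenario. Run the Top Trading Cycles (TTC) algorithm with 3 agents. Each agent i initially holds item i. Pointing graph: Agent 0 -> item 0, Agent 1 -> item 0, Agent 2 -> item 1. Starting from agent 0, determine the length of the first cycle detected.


Step 1: Trace the pointer graph from agent 0: 0 -> 0
Step 2: A cycle is detected when we revisit agent 0
Step 3: The cycle is: 0 -> 0
Step 4: Cycle length = 1

1


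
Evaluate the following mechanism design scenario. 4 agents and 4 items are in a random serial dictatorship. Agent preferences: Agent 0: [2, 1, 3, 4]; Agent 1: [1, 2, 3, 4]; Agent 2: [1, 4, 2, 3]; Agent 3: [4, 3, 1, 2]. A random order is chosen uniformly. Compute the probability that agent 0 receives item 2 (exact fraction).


Step 1: Agent 0 wants item 2
Step 2: There are 24 possible orderings of agents
Step 3: In 18 orderings, agent 0 gets item 2
Step 4: Probability = 18/24 = 3/4

3/4


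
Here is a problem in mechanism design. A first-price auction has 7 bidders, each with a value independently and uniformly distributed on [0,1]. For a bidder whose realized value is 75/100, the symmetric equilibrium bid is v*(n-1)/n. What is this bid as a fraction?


Step 1: The symmetric BNE bidding function is b(v) = v * (n-1) / n
Step 2: Substitute v = 3/4 and n = 7
Step 3: b = 3/4 * 6/7
Step 4: b = 9/14

9/14


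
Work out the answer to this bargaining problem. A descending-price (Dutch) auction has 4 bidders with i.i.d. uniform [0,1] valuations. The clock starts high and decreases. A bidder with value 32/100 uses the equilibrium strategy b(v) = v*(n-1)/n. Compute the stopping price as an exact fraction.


Step 1: Dutch auctions are strategically equivalent to first-price auctions
Step 2: The equilibrium bid is b(v) = v*(n-1)/n
Step 3: b = 8/25 * 3/4
Step 4: b = 6/25

6/25


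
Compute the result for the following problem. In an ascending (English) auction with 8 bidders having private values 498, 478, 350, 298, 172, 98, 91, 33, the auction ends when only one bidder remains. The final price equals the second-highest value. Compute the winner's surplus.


Step 1: Identify the highest value: 498
Step 2: Identify the second-highest value: 478
Step 3: The final price = second-highest value = 478
Step 4: Surplus = 498 - 478 = 20

20


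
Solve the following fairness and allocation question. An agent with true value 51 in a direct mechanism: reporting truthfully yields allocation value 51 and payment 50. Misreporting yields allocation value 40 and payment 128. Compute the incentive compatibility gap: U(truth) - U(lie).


Step 1: U(truth) = value - payment = 51 - 50 = 1
Step 2: U(lie) = allocation - payment = 40 - 128 = -88
Step 3: IC gap = 1 - (-88) = 89

89


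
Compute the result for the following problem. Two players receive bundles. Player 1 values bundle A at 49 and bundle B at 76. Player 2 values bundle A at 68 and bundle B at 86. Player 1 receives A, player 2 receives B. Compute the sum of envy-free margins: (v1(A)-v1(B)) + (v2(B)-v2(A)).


Step 1: Player 1's margin = v1(A) - v1(B) = 49 - 76 = -27
Step 2: Player 2's margin = v2(B) - v2(A) = 86 - 68 = 18
Step 3: Total margin = -27 + 18 = -9

-9


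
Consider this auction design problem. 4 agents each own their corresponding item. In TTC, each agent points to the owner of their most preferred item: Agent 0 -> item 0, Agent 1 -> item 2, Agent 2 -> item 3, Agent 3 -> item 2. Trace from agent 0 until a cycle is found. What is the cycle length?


Step 1: Trace the pointer graph from agent 0: 0 -> 0
Step 2: A cycle is detected when we revisit agent 0
Step 3: The cycle is: 0 -> 0
Step 4: Cycle length = 1

1
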